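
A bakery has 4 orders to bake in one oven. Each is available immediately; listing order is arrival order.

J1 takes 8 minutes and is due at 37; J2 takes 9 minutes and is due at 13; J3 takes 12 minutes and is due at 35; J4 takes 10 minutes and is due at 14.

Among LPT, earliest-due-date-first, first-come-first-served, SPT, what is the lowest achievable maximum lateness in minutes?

LPT (decreasing processing time): J3 J4 J2 J1.
J3: 0→12, due 35, lateness -23
J4: 12→22, due 14, lateness 8
J2: 22→31, due 13, lateness 18
J1: 31→39, due 37, lateness 2
Maximum = 18.
EDD (increasing due date): J2 J4 J3 J1.
J2: 0→9, due 13, lateness -4
J4: 9→19, due 14, lateness 5
J3: 19→31, due 35, lateness -4
J1: 31→39, due 37, lateness 2
Maximum = 5.
FIFO (arrival order): J1 J2 J3 J4.
J1: 0→8, due 37, lateness -29
J2: 8→17, due 13, lateness 4
J3: 17→29, due 35, lateness -6
J4: 29→39, due 14, lateness 25
Maximum = 25.
SPT (increasing processing time): J1 J2 J4 J3.
J1: 0→8, due 37, lateness -29
J2: 8→17, due 13, lateness 4
J4: 17→27, due 14, lateness 13
J3: 27→39, due 35, lateness 4
Maximum = 13.
LPT 18, EDD 5, FIFO 25, SPT 13 → minimum 5.

5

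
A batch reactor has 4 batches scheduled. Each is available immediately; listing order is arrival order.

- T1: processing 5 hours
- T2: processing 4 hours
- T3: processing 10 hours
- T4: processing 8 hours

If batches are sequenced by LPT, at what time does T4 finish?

LPT (decreasing processing time): T3 T4 T1 T2.
T3: 0→10
T4: 10→18

18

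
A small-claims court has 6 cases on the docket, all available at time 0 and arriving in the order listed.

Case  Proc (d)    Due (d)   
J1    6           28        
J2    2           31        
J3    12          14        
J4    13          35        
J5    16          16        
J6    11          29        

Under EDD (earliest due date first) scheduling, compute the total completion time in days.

EDD (increasing due date): J3 J5 J1 J6 J2 J4.
J3: 0→12
J5: 12→28
J1: 28→34
J6: 34→45
J2: 45→47
J4: 47→60
Sum = 12+28+34+45+47+60 = 226.

226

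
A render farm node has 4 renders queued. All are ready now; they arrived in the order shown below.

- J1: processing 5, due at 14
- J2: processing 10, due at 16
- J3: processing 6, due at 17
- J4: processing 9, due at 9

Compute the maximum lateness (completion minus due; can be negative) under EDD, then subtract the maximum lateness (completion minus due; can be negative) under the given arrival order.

-8

EDD (increasing due date): J4 J1 J2 J3.
J4: 0→9, due 9, lateness 0
J1: 9→14, due 14, lateness 0
J2: 14→24, due 16, lateness 8
J3: 24→30, due 17, lateness 13
Maximum = 13.
FIFO (arrival order): J1 J2 J3 J4.
J1: 0→5, due 14, lateness -9
J2: 5→15, due 16, lateness -1
J3: 15→21, due 17, lateness 4
J4: 21→30, due 9, lateness 21
Maximum = 21.
Difference = 13 − 21 = -8.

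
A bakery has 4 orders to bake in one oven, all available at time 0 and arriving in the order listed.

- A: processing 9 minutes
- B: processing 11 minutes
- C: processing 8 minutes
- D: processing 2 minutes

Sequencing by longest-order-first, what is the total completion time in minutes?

89

LPT (decreasing processing time): B A C D.
B: 0→11
A: 11→20
C: 20→28
D: 28→30
Sum = 11+20+28+30 = 89.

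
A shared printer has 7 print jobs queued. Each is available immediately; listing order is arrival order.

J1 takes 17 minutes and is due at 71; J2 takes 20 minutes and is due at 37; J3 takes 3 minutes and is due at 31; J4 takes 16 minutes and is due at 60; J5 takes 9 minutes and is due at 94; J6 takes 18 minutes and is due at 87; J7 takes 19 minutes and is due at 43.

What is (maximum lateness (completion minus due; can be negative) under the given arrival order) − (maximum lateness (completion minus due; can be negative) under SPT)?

FIFO (arrival order): J1 J2 J3 J4 J5 J6 J7.
J1: 0→17, due 71, lateness -54
J2: 17→37, due 37, lateness 0
J3: 37→40, due 31, lateness 9
J4: 40→56, due 60, lateness -4
J5: 56→65, due 94, lateness -29
J6: 65→83, due 87, lateness -4
J7: 83→102, due 43, lateness 59
Maximum = 59.
SPT (increasing processing time): J3 J5 J4 J1 J6 J7 J2.
J3: 0→3, due 31, lateness -28
J5: 3→12, due 94, lateness -82
J4: 12→28, due 60, lateness -32
J1: 28→45, due 71, lateness -26
J6: 45→63, due 87, lateness -24
J7: 63→82, due 43, lateness 39
J2: 82→102, due 37, lateness 65
Maximum = 65.
Difference = 59 − 65 = -6.

-6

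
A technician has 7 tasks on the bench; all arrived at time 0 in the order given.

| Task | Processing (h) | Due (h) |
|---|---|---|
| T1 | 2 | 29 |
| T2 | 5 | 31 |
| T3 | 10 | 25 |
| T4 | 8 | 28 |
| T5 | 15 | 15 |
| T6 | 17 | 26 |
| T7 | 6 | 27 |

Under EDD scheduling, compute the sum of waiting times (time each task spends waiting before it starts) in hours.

EDD (increasing due date): T5 T3 T6 T7 T4 T1 T2.
T5: waits 0, runs 0→15
T3: waits 15, runs 15→25
T6: waits 25, runs 25→42
T7: waits 42, runs 42→48
T4: waits 48, runs 48→56
T1: waits 56, runs 56→58
T2: waits 58, runs 58→63
Sum = 0+15+25+42+48+56+58 = 244.

244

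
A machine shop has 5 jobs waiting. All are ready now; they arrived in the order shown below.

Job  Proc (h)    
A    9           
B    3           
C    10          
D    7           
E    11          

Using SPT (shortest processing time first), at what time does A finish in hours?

SPT (increasing processing time): B D A C E.
B: 0→3
D: 3→10
A: 10→19

19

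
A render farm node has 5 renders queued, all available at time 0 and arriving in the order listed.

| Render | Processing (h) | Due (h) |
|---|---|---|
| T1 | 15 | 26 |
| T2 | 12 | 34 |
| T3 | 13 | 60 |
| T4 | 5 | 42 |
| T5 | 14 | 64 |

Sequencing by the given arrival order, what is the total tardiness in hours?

FIFO (arrival order): T1 T2 T3 T4 T5.
T1: 0→15, due 26, tardiness 0
T2: 15→27, due 34, tardiness 0
T3: 27→40, due 60, tardiness 0
T4: 40→45, due 42, tardiness 3
T5: 45→59, due 64, tardiness 0
Sum = 0+0+0+3+0 = 3.

3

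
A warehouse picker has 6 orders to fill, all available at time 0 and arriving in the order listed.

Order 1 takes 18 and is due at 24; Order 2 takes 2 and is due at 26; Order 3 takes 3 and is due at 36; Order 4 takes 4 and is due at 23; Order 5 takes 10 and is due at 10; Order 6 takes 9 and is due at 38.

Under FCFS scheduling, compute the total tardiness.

39

FIFO (arrival order): Order 1 Order 2 Order 3 Order 4 Order 5 Order 6.
Order 1: 0→18, due 24, tardiness 0
Order 2: 18→20, due 26, tardiness 0
Order 3: 20→23, due 36, tardiness 0
Order 4: 23→27, due 23, tardiness 4
Order 5: 27→37, due 10, tardiness 27
Order 6: 37→46, due 38, tardiness 8
Sum = 0+0+0+4+27+8 = 39.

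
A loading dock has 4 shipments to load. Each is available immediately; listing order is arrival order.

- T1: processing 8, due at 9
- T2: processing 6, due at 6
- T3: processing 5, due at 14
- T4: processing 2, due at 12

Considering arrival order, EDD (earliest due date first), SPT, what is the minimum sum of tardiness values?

FIFO (arrival order): T1 T2 T3 T4.
T1: 0→8, due 9, tardiness 0
T2: 8→14, due 6, tardiness 8
T3: 14→19, due 14, tardiness 5
T4: 19→21, due 12, tardiness 9
Sum = 0+8+5+9 = 22.
EDD (increasing due date): T2 T1 T4 T3.
T2: 0→6, due 6, tardiness 0
T1: 6→14, due 9, tardiness 5
T4: 14→16, due 12, tardiness 4
T3: 16→21, due 14, tardiness 7
Sum = 0+5+4+7 = 16.
SPT (increasing processing time): T4 T3 T2 T1.
T4: 0→2, due 12, tardiness 0
T3: 2→7, due 14, tardiness 0
T2: 7→13, due 6, tardiness 7
T1: 13→21, due 9, tardiness 12
Sum = 0+0+7+12 = 19.
FIFO 22, EDD 16, SPT 19 → minimum 16.

16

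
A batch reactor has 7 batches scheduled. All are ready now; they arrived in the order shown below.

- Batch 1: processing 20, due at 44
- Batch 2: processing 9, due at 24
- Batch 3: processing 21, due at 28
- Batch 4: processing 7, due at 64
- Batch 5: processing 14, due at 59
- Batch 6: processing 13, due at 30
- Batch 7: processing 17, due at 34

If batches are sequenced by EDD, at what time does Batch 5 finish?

EDD (increasing due date): Batch 2 Batch 3 Batch 6 Batch 7 Batch 1 Batch 5 Batch 4.
Batch 2: 0→9
Batch 3: 9→30
Batch 6: 30→43
Batch 7: 43→60
Batch 1: 60→80
Batch 5: 80→94

94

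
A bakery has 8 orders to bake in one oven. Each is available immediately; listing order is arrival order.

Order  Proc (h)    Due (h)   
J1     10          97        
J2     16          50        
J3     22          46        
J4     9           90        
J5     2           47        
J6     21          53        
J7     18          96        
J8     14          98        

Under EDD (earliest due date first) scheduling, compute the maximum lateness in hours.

14

EDD (increasing due date): J3 J5 J2 J6 J4 J7 J1 J8.
J3: 0→22, due 46, lateness -24
J5: 22→24, due 47, lateness -23
J2: 24→40, due 50, lateness -10
J6: 40→61, due 53, lateness 8
J4: 61→70, due 90, lateness -20
J7: 70→88, due 96, lateness -8
J1: 88→98, due 97, lateness 1
J8: 98→112, due 98, lateness 14
Maximum = 14.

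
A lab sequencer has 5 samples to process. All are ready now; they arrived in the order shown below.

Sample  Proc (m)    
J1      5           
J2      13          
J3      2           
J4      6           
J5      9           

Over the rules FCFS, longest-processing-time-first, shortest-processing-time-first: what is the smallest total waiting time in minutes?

FIFO (arrival order): J1 J2 J3 J4 J5.
J1: waits 0, runs 0→5
J2: waits 5, runs 5→18
J3: waits 18, runs 18→20
J4: waits 20, runs 20→26
J5: waits 26, runs 26→35
Sum = 0+5+18+20+26 = 69.
LPT (decreasing processing time): J2 J5 J4 J1 J3.
J2: waits 0, runs 0→13
J5: waits 13, runs 13→22
J4: waits 22, runs 22→28
J1: waits 28, runs 28→33
J3: waits 33, runs 33→35
Sum = 0+13+22+28+33 = 96.
SPT (increasing processing time): J3 J1 J4 J5 J2.
J3: waits 0, runs 0→2
J1: waits 2, runs 2→7
J4: waits 7, runs 7→13
J5: waits 13, runs 13→22
J2: waits 22, runs 22→35
Sum = 0+2+7+13+22 = 44.
FIFO 69, LPT 96, SPT 44 → minimum 44.

44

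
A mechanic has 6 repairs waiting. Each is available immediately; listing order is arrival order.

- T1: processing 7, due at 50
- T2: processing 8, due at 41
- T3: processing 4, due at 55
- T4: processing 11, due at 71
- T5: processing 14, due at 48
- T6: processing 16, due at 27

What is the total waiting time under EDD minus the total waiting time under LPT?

EDD (increasing due date): T6 T2 T5 T1 T3 T4.
T6: waits 0, runs 0→16
T2: waits 16, runs 16→24
T5: waits 24, runs 24→38
T1: waits 38, runs 38→45
T3: waits 45, runs 45→49
T4: waits 49, runs 49→60
Sum = 0+16+24+38+45+49 = 172.
LPT (decreasing processing time): T6 T5 T4 T2 T1 T3.
T6: waits 0, runs 0→16
T5: waits 16, runs 16→30
T4: waits 30, runs 30→41
T2: waits 41, runs 41→49
T1: waits 49, runs 49→56
T3: waits 56, runs 56→60
Sum = 0+16+30+41+49+56 = 192.
Difference = 172 − 192 = -20.

-20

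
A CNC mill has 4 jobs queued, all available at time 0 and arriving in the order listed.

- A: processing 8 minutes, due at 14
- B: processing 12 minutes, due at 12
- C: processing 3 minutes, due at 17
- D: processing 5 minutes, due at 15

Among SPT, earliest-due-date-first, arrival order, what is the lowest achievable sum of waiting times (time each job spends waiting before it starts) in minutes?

27

SPT (increasing processing time): C D A B.
C: waits 0, runs 0→3
D: waits 3, runs 3→8
A: waits 8, runs 8→16
B: waits 16, runs 16→28
Sum = 0+3+8+16 = 27.
EDD (increasing due date): B A D C.
B: waits 0, runs 0→12
A: waits 12, runs 12→20
D: waits 20, runs 20→25
C: waits 25, runs 25→28
Sum = 0+12+20+25 = 57.
FIFO (arrival order): A B C D.
A: waits 0, runs 0→8
B: waits 8, runs 8→20
C: waits 20, runs 20→23
D: waits 23, runs 23→28
Sum = 0+8+20+23 = 51.
SPT 27, EDD 57, FIFO 51 → minimum 27.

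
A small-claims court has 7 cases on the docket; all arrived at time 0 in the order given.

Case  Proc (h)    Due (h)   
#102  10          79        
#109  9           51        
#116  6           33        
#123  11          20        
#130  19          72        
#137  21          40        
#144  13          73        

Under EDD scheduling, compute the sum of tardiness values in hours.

EDD (increasing due date): #123 #116 #137 #109 #130 #144 #102.
#123: 0→11, due 20, tardiness 0
#116: 11→17, due 33, tardiness 0
#137: 17→38, due 40, tardiness 0
#109: 38→47, due 51, tardiness 0
#130: 47→66, due 72, tardiness 0
#144: 66→79, due 73, tardiness 6
#102: 79→89, due 79, tardiness 10
Sum = 0+0+0+0+0+6+10 = 16.

16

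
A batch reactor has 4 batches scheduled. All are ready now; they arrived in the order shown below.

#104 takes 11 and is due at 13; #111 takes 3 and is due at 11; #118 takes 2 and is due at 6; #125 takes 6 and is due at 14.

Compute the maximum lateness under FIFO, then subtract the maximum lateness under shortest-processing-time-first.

FIFO (arrival order): #104 #111 #118 #125.
#104: 0→11, due 13, lateness -2
#111: 11→14, due 11, lateness 3
#118: 14→16, due 6, lateness 10
#125: 16→22, due 14, lateness 8
Maximum = 10.
SPT (increasing processing time): #118 #111 #125 #104.
#118: 0→2, due 6, lateness -4
#111: 2→5, due 11, lateness -6
#125: 5→11, due 14, lateness -3
#104: 11→22, due 13, lateness 9
Maximum = 9.
Difference = 10 − 9 = 1.

1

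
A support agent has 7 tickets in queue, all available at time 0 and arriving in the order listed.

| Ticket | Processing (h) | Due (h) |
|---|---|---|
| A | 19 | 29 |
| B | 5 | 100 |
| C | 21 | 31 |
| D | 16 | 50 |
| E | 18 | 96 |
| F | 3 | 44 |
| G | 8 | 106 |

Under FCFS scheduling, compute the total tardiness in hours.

63

FIFO (arrival order): A B C D E F G.
A: 0→19, due 29, tardiness 0
B: 19→24, due 100, tardiness 0
C: 24→45, due 31, tardiness 14
D: 45→61, due 50, tardiness 11
E: 61→79, due 96, tardiness 0
F: 79→82, due 44, tardiness 38
G: 82→90, due 106, tardiness 0
Sum = 0+0+14+11+0+38+0 = 63.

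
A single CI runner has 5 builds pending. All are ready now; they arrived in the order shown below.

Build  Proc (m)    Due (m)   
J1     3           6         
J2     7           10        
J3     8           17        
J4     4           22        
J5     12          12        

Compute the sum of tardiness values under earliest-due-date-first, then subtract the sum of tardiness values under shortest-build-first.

EDD (increasing due date): J1 J2 J5 J3 J4.
J1: 0→3, due 6, tardiness 0
J2: 3→10, due 10, tardiness 0
J5: 10→22, due 12, tardiness 10
J3: 22→30, due 17, tardiness 13
J4: 30→34, due 22, tardiness 12
Sum = 0+0+10+13+12 = 35.
SPT (increasing processing time): J1 J4 J2 J3 J5.
J1: 0→3, due 6, tardiness 0
J4: 3→7, due 22, tardiness 0
J2: 7→14, due 10, tardiness 4
J3: 14→22, due 17, tardiness 5
J5: 22→34, due 12, tardiness 22
Sum = 0+0+4+5+22 = 31.
Difference = 35 − 31 = 4.

4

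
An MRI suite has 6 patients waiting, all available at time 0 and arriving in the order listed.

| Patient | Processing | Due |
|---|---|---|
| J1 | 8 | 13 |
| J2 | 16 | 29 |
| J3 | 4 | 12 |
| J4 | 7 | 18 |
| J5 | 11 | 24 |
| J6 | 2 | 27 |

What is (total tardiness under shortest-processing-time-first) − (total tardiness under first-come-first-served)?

SPT (increasing processing time): J6 J3 J4 J1 J5 J2.
J6: 0→2, due 27, tardiness 0
J3: 2→6, due 12, tardiness 0
J4: 6→13, due 18, tardiness 0
J1: 13→21, due 13, tardiness 8
J5: 21→32, due 24, tardiness 8
J2: 32→48, due 29, tardiness 19
Sum = 0+0+0+8+8+19 = 35.
FIFO (arrival order): J1 J2 J3 J4 J5 J6.
J1: 0→8, due 13, tardiness 0
J2: 8→24, due 29, tardiness 0
J3: 24→28, due 12, tardiness 16
J4: 28→35, due 18, tardiness 17
J5: 35→46, due 24, tardiness 22
J6: 46→48, due 27, tardiness 21
Sum = 0+0+16+17+22+21 = 76.
Difference = 35 − 76 = -41.

-41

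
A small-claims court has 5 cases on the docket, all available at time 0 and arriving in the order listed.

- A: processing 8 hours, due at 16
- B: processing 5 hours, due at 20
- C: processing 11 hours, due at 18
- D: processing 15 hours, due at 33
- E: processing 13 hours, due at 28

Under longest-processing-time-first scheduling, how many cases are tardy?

LPT (decreasing processing time): D E C A B.
D: 0→15, due 33, tardiness 0
E: 15→28, due 28, tardiness 0
C: 28→39, due 18, tardiness 21
A: 39→47, due 16, tardiness 31
B: 47→52, due 20, tardiness 32
Late cases: 3.

3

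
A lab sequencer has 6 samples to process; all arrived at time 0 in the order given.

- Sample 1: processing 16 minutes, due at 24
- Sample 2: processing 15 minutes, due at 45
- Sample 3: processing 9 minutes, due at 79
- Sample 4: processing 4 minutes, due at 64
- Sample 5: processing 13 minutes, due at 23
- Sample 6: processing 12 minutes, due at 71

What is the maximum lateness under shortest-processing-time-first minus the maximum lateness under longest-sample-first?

24

SPT (increasing processing time): Sample 4 Sample 3 Sample 6 Sample 5 Sample 2 Sample 1.
Sample 4: 0→4, due 64, lateness -60
Sample 3: 4→13, due 79, lateness -66
Sample 6: 13→25, due 71, lateness -46
Sample 5: 25→38, due 23, lateness 15
Sample 2: 38→53, due 45, lateness 8
Sample 1: 53→69, due 24, lateness 45
Maximum = 45.
LPT (decreasing processing time): Sample 1 Sample 2 Sample 5 Sample 6 Sample 3 Sample 4.
Sample 1: 0→16, due 24, lateness -8
Sample 2: 16→31, due 45, lateness -14
Sample 5: 31→44, due 23, lateness 21
Sample 6: 44→56, due 71, lateness -15
Sample 3: 56→65, due 79, lateness -14
Sample 4: 65→69, due 64, lateness 5
Maximum = 21.
Difference = 45 − 21 = 24.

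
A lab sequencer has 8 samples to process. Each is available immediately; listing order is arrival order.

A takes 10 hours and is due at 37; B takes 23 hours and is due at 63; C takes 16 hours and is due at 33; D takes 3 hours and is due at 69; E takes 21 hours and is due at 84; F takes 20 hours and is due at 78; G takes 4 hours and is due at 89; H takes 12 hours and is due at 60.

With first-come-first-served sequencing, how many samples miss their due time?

4

FIFO (arrival order): A B C D E F G H.
A: 0→10, due 37, tardiness 0
B: 10→33, due 63, tardiness 0
C: 33→49, due 33, tardiness 16
D: 49→52, due 69, tardiness 0
E: 52→73, due 84, tardiness 0
F: 73→93, due 78, tardiness 15
G: 93→97, due 89, tardiness 8
H: 97→109, due 60, tardiness 49
Late samples: 4.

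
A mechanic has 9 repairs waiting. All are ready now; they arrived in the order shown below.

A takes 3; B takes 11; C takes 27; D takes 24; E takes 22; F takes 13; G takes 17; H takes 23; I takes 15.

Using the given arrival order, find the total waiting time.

FIFO (arrival order): A B C D E F G H I.
A: waits 0, runs 0→3
B: waits 3, runs 3→14
C: waits 14, runs 14→41
D: waits 41, runs 41→65
E: waits 65, runs 65→87
F: waits 87, runs 87→100
G: waits 100, runs 100→117
H: waits 117, runs 117→140
I: waits 140, runs 140→155
Sum = 0+3+14+41+65+87+100+117+140 = 567.

567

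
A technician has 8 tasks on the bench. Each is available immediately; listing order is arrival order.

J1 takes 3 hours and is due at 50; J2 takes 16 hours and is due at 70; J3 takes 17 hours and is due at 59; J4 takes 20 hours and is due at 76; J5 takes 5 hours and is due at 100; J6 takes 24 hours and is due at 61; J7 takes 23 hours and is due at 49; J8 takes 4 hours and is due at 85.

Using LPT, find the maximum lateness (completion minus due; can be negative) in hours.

62

LPT (decreasing processing time): J6 J7 J4 J3 J2 J5 J8 J1.
J6: 0→24, due 61, lateness -37
J7: 24→47, due 49, lateness -2
J4: 47→67, due 76, lateness -9
J3: 67→84, due 59, lateness 25
J2: 84→100, due 70, lateness 30
J5: 100→105, due 100, lateness 5
J8: 105→109, due 85, lateness 24
J1: 109→112, due 50, lateness 62
Maximum = 62.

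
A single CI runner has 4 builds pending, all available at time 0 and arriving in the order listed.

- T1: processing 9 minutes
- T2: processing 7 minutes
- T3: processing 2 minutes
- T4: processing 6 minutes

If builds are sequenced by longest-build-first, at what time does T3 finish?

24

LPT (decreasing processing time): T1 T2 T4 T3.
T1: 0→9
T2: 9→16
T4: 16→22
T3: 22→24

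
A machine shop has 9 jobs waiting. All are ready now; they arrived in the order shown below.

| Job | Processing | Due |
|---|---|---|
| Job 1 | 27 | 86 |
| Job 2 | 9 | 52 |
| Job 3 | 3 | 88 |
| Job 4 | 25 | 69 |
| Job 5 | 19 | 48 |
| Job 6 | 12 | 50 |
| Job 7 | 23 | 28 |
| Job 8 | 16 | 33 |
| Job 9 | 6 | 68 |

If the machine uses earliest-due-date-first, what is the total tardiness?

EDD (increasing due date): Job 7 Job 8 Job 5 Job 6 Job 2 Job 9 Job 4 Job 1 Job 3.
Job 7: 0→23, due 28, tardiness 0
Job 8: 23→39, due 33, tardiness 6
Job 5: 39→58, due 48, tardiness 10
Job 6: 58→70, due 50, tardiness 20
Job 2: 70→79, due 52, tardiness 27
Job 9: 79→85, due 68, tardiness 17
Job 4: 85→110, due 69, tardiness 41
Job 1: 110→137, due 86, tardiness 51
Job 3: 137→140, due 88, tardiness 52
Sum = 0+6+10+20+27+17+41+51+52 = 224.

224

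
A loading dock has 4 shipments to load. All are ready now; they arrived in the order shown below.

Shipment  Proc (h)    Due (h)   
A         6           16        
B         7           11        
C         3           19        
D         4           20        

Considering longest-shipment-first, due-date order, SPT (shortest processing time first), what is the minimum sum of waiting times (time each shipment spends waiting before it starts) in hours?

23

LPT (decreasing processing time): B A D C.
B: waits 0, runs 0→7
A: waits 7, runs 7→13
D: waits 13, runs 13→17
C: waits 17, runs 17→20
Sum = 0+7+13+17 = 37.
EDD (increasing due date): B A C D.
B: waits 0, runs 0→7
A: waits 7, runs 7→13
C: waits 13, runs 13→16
D: waits 16, runs 16→20
Sum = 0+7+13+16 = 36.
SPT (increasing processing time): C D A B.
C: waits 0, runs 0→3
D: waits 3, runs 3→7
A: waits 7, runs 7→13
B: waits 13, runs 13→20
Sum = 0+3+7+13 = 23.
LPT 37, EDD 36, SPT 23 → minimum 23.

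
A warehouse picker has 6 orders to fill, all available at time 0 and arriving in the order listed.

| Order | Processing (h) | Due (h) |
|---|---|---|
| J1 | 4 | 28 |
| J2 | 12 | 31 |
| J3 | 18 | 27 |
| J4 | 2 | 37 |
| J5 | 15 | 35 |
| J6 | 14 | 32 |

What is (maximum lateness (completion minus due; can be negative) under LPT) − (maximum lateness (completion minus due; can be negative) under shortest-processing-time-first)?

-3

LPT (decreasing processing time): J3 J5 J6 J2 J1 J4.
J3: 0→18, due 27, lateness -9
J5: 18→33, due 35, lateness -2
J6: 33→47, due 32, lateness 15
J2: 47→59, due 31, lateness 28
J1: 59→63, due 28, lateness 35
J4: 63→65, due 37, lateness 28
Maximum = 35.
SPT (increasing processing time): J4 J1 J2 J6 J5 J3.
J4: 0→2, due 37, lateness -35
J1: 2→6, due 28, lateness -22
J2: 6→18, due 31, lateness -13
J6: 18→32, due 32, lateness 0
J5: 32→47, due 35, lateness 12
J3: 47→65, due 27, lateness 38
Maximum = 38.
Difference = 35 − 38 = -3.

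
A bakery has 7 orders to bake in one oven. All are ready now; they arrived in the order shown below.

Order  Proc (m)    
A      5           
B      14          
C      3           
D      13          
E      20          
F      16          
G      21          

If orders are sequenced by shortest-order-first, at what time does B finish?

35

SPT (increasing processing time): C A D B F E G.
C: 0→3
A: 3→8
D: 8→21
B: 21→35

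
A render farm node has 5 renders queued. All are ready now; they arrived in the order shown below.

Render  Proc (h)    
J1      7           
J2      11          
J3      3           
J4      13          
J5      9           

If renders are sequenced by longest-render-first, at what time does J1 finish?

LPT (decreasing processing time): J4 J2 J5 J1 J3.
J4: 0→13
J2: 13→24
J5: 24→33
J1: 33→40

40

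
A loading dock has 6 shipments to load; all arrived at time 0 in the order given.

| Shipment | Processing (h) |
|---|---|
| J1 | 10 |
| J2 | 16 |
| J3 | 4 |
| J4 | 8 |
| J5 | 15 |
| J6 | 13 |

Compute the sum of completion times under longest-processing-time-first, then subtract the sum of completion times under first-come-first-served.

50

LPT (decreasing processing time): J2 J5 J6 J1 J4 J3.
J2: 0→16
J5: 16→31
J6: 31→44
J1: 44→54
J4: 54→62
J3: 62→66
Sum = 16+31+44+54+62+66 = 273.
FIFO (arrival order): J1 J2 J3 J4 J5 J6.
J1: 0→10
J2: 10→26
J3: 26→30
J4: 30→38
J5: 38→53
J6: 53→66
Sum = 10+26+30+38+53+66 = 223.
Difference = 273 − 223 = 50.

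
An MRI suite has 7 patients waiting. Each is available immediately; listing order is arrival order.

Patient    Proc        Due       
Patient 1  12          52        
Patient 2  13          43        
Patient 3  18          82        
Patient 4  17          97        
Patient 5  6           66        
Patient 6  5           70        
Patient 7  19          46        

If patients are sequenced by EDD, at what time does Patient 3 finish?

73

EDD (increasing due date): Patient 2 Patient 7 Patient 1 Patient 5 Patient 6 Patient 3 Patient 4.
Patient 2: 0→13
Patient 7: 13→32
Patient 1: 32→44
Patient 5: 44→50
Patient 6: 50→55
Patient 3: 55→73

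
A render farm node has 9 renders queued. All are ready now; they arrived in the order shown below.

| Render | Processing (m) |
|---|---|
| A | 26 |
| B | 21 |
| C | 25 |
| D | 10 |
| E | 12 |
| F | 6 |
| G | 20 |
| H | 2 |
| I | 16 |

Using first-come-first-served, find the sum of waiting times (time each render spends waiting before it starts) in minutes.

FIFO (arrival order): A B C D E F G H I.
A: waits 0, runs 0→26
B: waits 26, runs 26→47
C: waits 47, runs 47→72
D: waits 72, runs 72→82
E: waits 82, runs 82→94
F: waits 94, runs 94→100
G: waits 100, runs 100→120
H: waits 120, runs 120→122
I: waits 122, runs 122→138
Sum = 0+26+47+72+82+94+100+120+122 = 663.

663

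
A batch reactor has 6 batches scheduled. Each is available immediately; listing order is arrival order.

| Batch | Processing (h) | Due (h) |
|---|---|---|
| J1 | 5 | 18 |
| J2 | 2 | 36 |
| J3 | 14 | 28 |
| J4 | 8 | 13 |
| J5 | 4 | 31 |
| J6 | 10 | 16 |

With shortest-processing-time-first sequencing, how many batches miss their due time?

SPT (increasing processing time): J2 J5 J1 J4 J6 J3.
J2: 0→2, due 36, tardiness 0
J5: 2→6, due 31, tardiness 0
J1: 6→11, due 18, tardiness 0
J4: 11→19, due 13, tardiness 6
J6: 19→29, due 16, tardiness 13
J3: 29→43, due 28, tardiness 15
Late batches: 3.

3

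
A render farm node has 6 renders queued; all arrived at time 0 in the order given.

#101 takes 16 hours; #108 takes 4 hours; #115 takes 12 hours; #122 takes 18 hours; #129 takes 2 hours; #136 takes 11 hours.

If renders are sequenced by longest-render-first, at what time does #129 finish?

LPT (decreasing processing time): #122 #101 #115 #136 #108 #129.
#122: 0→18
#101: 18→34
#115: 34→46
#136: 46→57
#108: 57→61
#129: 61→63

63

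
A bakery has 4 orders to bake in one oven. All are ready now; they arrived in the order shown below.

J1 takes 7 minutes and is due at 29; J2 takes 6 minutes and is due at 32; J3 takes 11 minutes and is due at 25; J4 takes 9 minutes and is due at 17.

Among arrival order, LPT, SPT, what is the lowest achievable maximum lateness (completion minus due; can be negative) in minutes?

FIFO (arrival order): J1 J2 J3 J4.
J1: 0→7, due 29, lateness -22
J2: 7→13, due 32, lateness -19
J3: 13→24, due 25, lateness -1
J4: 24→33, due 17, lateness 16
Maximum = 16.
LPT (decreasing processing time): J3 J4 J1 J2.
J3: 0→11, due 25, lateness -14
J4: 11→20, due 17, lateness 3
J1: 20→27, due 29, lateness -2
J2: 27→33, due 32, lateness 1
Maximum = 3.
SPT (increasing processing time): J2 J1 J4 J3.
J2: 0→6, due 32, lateness -26
J1: 6→13, due 29, lateness -16
J4: 13→22, due 17, lateness 5
J3: 22→33, due 25, lateness 8
Maximum = 8.
FIFO 16, LPT 3, SPT 8 → minimum 3.

3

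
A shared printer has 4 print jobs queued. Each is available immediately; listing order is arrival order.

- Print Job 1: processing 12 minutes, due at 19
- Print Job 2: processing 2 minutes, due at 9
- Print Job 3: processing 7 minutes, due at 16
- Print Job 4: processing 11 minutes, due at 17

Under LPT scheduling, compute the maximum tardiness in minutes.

23

LPT (decreasing processing time): Print Job 1 Print Job 4 Print Job 3 Print Job 2.
Print Job 1: 0→12, due 19, tardiness 0
Print Job 4: 12→23, due 17, tardiness 6
Print Job 3: 23→30, due 16, tardiness 14
Print Job 2: 30→32, due 9, tardiness 23
Maximum = 23.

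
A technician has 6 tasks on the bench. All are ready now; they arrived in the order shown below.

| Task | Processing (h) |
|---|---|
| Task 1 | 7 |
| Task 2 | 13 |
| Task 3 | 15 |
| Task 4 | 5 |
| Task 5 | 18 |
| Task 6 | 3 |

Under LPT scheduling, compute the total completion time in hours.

LPT (decreasing processing time): Task 5 Task 3 Task 2 Task 1 Task 4 Task 6.
Task 5: 0→18
Task 3: 18→33
Task 2: 33→46
Task 1: 46→53
Task 4: 53→58
Task 6: 58→61
Sum = 18+33+46+53+58+61 = 269.

269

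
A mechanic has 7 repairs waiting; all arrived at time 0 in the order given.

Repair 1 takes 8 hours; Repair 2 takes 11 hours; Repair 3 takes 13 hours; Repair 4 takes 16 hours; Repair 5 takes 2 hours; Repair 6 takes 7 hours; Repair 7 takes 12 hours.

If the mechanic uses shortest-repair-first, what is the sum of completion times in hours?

218

SPT (increasing processing time): Repair 5 Repair 6 Repair 1 Repair 2 Repair 7 Repair 3 Repair 4.
Repair 5: 0→2
Repair 6: 2→9
Repair 1: 9→17
Repair 2: 17→28
Repair 7: 28→40
Repair 3: 40→53
Repair 4: 53→69
Sum = 2+9+17+28+40+53+69 = 218.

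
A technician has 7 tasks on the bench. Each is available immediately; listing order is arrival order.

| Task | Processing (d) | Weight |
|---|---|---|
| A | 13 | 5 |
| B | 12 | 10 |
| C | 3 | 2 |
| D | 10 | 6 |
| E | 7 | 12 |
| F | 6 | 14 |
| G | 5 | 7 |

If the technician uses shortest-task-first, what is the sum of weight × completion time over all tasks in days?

SPT (increasing processing time): C G F E D B A.
C: finishes 3, weight 2, w·C = 6
G: finishes 8, weight 7, w·C = 56
F: finishes 14, weight 14, w·C = 196
E: finishes 21, weight 12, w·C = 252
D: finishes 31, weight 6, w·C = 186
B: finishes 43, weight 10, w·C = 430
A: finishes 56, weight 5, w·C = 280
Sum = 6+56+196+252+186+430+280 = 1406.

1406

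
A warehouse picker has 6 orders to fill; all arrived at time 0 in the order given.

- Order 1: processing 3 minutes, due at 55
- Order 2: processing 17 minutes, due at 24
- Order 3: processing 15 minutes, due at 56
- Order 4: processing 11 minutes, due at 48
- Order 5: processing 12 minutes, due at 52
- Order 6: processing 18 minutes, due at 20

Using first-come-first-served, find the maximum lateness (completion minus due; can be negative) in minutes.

56

FIFO (arrival order): Order 1 Order 2 Order 3 Order 4 Order 5 Order 6.
Order 1: 0→3, due 55, lateness -52
Order 2: 3→20, due 24, lateness -4
Order 3: 20→35, due 56, lateness -21
Order 4: 35→46, due 48, lateness -2
Order 5: 46→58, due 52, lateness 6
Order 6: 58→76, due 20, lateness 56
Maximum = 56.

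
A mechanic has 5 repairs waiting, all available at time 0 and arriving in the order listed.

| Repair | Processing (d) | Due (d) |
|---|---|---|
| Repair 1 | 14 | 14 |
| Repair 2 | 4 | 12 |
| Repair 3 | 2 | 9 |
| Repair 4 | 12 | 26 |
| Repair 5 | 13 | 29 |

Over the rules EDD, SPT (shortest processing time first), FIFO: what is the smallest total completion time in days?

EDD (increasing due date): Repair 3 Repair 2 Repair 1 Repair 4 Repair 5.
Repair 3: 0→2
Repair 2: 2→6
Repair 1: 6→20
Repair 4: 20→32
Repair 5: 32→45
Sum = 2+6+20+32+45 = 105.
SPT (increasing processing time): Repair 3 Repair 2 Repair 4 Repair 5 Repair 1.
Repair 3: 0→2
Repair 2: 2→6
Repair 4: 6→18
Repair 5: 18→31
Repair 1: 31→45
Sum = 2+6+18+31+45 = 102.
FIFO (arrival order): Repair 1 Repair 2 Repair 3 Repair 4 Repair 5.
Repair 1: 0→14
Repair 2: 14→18
Repair 3: 18→20
Repair 4: 20→32
Repair 5: 32→45
Sum = 14+18+20+32+45 = 129.
EDD 105, SPT 102, FIFO 129 → minimum 102.

102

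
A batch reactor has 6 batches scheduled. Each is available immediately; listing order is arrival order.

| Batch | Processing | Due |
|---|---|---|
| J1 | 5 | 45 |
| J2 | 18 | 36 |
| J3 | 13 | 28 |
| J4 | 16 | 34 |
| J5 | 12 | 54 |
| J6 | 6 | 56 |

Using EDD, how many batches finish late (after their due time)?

EDD (increasing due date): J3 J4 J2 J1 J5 J6.
J3: 0→13, due 28, tardiness 0
J4: 13→29, due 34, tardiness 0
J2: 29→47, due 36, tardiness 11
J1: 47→52, due 45, tardiness 7
J5: 52→64, due 54, tardiness 10
J6: 64→70, due 56, tardiness 14
Late batches: 4.

4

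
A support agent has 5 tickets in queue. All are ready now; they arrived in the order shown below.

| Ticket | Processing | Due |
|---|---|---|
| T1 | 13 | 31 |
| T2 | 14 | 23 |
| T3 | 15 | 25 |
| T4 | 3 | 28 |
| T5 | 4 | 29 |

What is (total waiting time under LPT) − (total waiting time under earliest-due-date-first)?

LPT (decreasing processing time): T3 T2 T1 T5 T4.
T3: waits 0, runs 0→15
T2: waits 15, runs 15→29
T1: waits 29, runs 29→42
T5: waits 42, runs 42→46
T4: waits 46, runs 46→49
Sum = 0+15+29+42+46 = 132.
EDD (increasing due date): T2 T3 T4 T5 T1.
T2: waits 0, runs 0→14
T3: waits 14, runs 14→29
T4: waits 29, runs 29→32
T5: waits 32, runs 32→36
T1: waits 36, runs 36→49
Sum = 0+14+29+32+36 = 111.
Difference = 132 − 111 = 21.

21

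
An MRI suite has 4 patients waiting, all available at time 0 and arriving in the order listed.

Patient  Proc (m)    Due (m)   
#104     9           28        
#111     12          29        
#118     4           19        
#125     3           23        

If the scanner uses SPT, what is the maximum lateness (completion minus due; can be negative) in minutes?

SPT (increasing processing time): #125 #118 #104 #111.
#125: 0→3, due 23, lateness -20
#118: 3→7, due 19, lateness -12
#104: 7→16, due 28, lateness -12
#111: 16→28, due 29, lateness -1
Maximum = -1.

-1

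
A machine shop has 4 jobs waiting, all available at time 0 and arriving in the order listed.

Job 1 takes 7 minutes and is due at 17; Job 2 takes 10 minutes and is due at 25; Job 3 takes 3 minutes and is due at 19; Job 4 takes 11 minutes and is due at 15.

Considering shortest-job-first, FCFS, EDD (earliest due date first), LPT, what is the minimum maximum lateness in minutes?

SPT (increasing processing time): Job 3 Job 1 Job 2 Job 4.
Job 3: 0→3, due 19, lateness -16
Job 1: 3→10, due 17, lateness -7
Job 2: 10→20, due 25, lateness -5
Job 4: 20→31, due 15, lateness 16
Maximum = 16.
FIFO (arrival order): Job 1 Job 2 Job 3 Job 4.
Job 1: 0→7, due 17, lateness -10
Job 2: 7→17, due 25, lateness -8
Job 3: 17→20, due 19, lateness 1
Job 4: 20→31, due 15, lateness 16
Maximum = 16.
EDD (increasing due date): Job 4 Job 1 Job 3 Job 2.
Job 4: 0→11, due 15, lateness -4
Job 1: 11→18, due 17, lateness 1
Job 3: 18→21, due 19, lateness 2
Job 2: 21→31, due 25, lateness 6
Maximum = 6.
LPT (decreasing processing time): Job 4 Job 2 Job 1 Job 3.
Job 4: 0→11, due 15, lateness -4
Job 2: 11→21, due 25, lateness -4
Job 1: 21→28, due 17, lateness 11
Job 3: 28→31, due 19, lateness 12
Maximum = 12.
SPT 16, FIFO 16, EDD 6, LPT 12 → minimum 6.

6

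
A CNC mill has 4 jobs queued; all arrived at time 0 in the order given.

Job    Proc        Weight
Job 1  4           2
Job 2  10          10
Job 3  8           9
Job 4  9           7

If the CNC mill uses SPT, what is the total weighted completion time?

SPT (increasing processing time): Job 1 Job 3 Job 4 Job 2.
Job 1: finishes 4, weight 2, w·C = 8
Job 3: finishes 12, weight 9, w·C = 108
Job 4: finishes 21, weight 7, w·C = 147
Job 2: finishes 31, weight 10, w·C = 310
Sum = 8+108+147+310 = 573.

573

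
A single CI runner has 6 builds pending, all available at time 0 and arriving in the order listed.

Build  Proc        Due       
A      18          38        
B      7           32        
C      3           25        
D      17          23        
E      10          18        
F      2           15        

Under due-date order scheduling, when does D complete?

EDD (increasing due date): F E D C B A.
F: 0→2
E: 2→12
D: 12→29

29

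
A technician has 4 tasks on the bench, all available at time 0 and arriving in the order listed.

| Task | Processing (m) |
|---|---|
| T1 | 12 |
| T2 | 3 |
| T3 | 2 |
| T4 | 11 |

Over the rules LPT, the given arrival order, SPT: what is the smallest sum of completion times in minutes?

51

LPT (decreasing processing time): T1 T4 T2 T3.
T1: 0→12
T4: 12→23
T2: 23→26
T3: 26→28
Sum = 12+23+26+28 = 89.
FIFO (arrival order): T1 T2 T3 T4.
T1: 0→12
T2: 12→15
T3: 15→17
T4: 17→28
Sum = 12+15+17+28 = 72.
SPT (increasing processing time): T3 T2 T4 T1.
T3: 0→2
T2: 2→5
T4: 5→16
T1: 16→28
Sum = 2+5+16+28 = 51.
LPT 89, FIFO 72, SPT 51 → minimum 51.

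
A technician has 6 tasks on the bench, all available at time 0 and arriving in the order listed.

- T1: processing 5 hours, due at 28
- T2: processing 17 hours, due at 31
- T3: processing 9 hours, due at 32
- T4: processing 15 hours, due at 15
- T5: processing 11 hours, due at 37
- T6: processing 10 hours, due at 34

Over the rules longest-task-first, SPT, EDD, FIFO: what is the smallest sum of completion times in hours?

LPT (decreasing processing time): T2 T4 T5 T6 T3 T1.
T2: 0→17
T4: 17→32
T5: 32→43
T6: 43→53
T3: 53→62
T1: 62→67
Sum = 17+32+43+53+62+67 = 274.
SPT (increasing processing time): T1 T3 T6 T5 T4 T2.
T1: 0→5
T3: 5→14
T6: 14→24
T5: 24→35
T4: 35→50
T2: 50→67
Sum = 5+14+24+35+50+67 = 195.
EDD (increasing due date): T4 T1 T2 T3 T6 T5.
T4: 0→15
T1: 15→20
T2: 20→37
T3: 37→46
T6: 46→56
T5: 56→67
Sum = 15+20+37+46+56+67 = 241.
FIFO (arrival order): T1 T2 T3 T4 T5 T6.
T1: 0→5
T2: 5→22
T3: 22→31
T4: 31→46
T5: 46→57
T6: 57→67
Sum = 5+22+31+46+57+67 = 228.
LPT 274, SPT 195, EDD 241, FIFO 228 → minimum 195.

195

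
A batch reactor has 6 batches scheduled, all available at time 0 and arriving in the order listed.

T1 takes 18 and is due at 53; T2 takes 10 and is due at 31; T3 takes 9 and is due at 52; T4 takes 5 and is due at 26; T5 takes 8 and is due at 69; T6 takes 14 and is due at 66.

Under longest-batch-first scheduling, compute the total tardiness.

LPT (decreasing processing time): T1 T6 T2 T3 T5 T4.
T1: 0→18, due 53, tardiness 0
T6: 18→32, due 66, tardiness 0
T2: 32→42, due 31, tardiness 11
T3: 42→51, due 52, tardiness 0
T5: 51→59, due 69, tardiness 0
T4: 59→64, due 26, tardiness 38
Sum = 0+0+11+0+0+38 = 49.

49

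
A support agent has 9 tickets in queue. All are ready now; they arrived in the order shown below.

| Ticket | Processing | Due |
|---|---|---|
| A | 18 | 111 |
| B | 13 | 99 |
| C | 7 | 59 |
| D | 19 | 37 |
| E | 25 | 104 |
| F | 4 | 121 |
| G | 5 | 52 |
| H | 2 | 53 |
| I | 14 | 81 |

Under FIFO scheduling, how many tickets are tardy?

FIFO (arrival order): A B C D E F G H I.
A: 0→18, due 111, tardiness 0
B: 18→31, due 99, tardiness 0
C: 31→38, due 59, tardiness 0
D: 38→57, due 37, tardiness 20
E: 57→82, due 104, tardiness 0
F: 82→86, due 121, tardiness 0
G: 86→91, due 52, tardiness 39
H: 91→93, due 53, tardiness 40
I: 93→107, due 81, tardiness 26
Late tickets: 4.

4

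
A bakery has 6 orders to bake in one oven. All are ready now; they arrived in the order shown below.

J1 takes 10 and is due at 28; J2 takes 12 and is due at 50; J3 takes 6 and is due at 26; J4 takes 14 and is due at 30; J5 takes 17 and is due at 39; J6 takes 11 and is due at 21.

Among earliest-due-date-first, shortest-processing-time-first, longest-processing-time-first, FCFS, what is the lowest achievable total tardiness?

EDD (increasing due date): J6 J3 J1 J4 J5 J2.
J6: 0→11, due 21, tardiness 0
J3: 11→17, due 26, tardiness 0
J1: 17→27, due 28, tardiness 0
J4: 27→41, due 30, tardiness 11
J5: 41→58, due 39, tardiness 19
J2: 58→70, due 50, tardiness 20
Sum = 0+0+0+11+19+20 = 50.
SPT (increasing processing time): J3 J1 J6 J2 J4 J5.
J3: 0→6, due 26, tardiness 0
J1: 6→16, due 28, tardiness 0
J6: 16→27, due 21, tardiness 6
J2: 27→39, due 50, tardiness 0
J4: 39→53, due 30, tardiness 23
J5: 53→70, due 39, tardiness 31
Sum = 0+0+6+0+23+31 = 60.
LPT (decreasing processing time): J5 J4 J2 J6 J1 J3.
J5: 0→17, due 39, tardiness 0
J4: 17→31, due 30, tardiness 1
J2: 31→43, due 50, tardiness 0
J6: 43→54, due 21, tardiness 33
J1: 54→64, due 28, tardiness 36
J3: 64→70, due 26, tardiness 44
Sum = 0+1+0+33+36+44 = 114.
FIFO (arrival order): J1 J2 J3 J4 J5 J6.
J1: 0→10, due 28, tardiness 0
J2: 10→22, due 50, tardiness 0
J3: 22→28, due 26, tardiness 2
J4: 28→42, due 30, tardiness 12
J5: 42→59, due 39, tardiness 20
J6: 59→70, due 21, tardiness 49
Sum = 0+0+2+12+20+49 = 83.
EDD 50, SPT 60, LPT 114, FIFO 83 → minimum 50.

50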